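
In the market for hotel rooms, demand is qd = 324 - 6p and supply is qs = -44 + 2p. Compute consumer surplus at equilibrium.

Consumer surplus = 192

Equilibrium: 324 - 6p = -44 + 2p gives p* = 46, q* = 48.
Demand choke price (qd = 0): p = 54.
CS = ½(54 − 46)(48) = 192.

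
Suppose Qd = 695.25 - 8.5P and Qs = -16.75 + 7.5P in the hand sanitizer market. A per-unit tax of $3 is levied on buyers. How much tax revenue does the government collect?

Tax revenue = 915.140625

Pre-tax equilibrium: P* = 44.5, Q* = 317.
Tax on buyers shifts demand to Qd = 695.25 − 8.5(P + 3) = 669.75 - 8.5P.
669.75 - 8.5P = -16.75 + 7.5P gives seller price Ps = 42.90625; buyers pay Pb = 42.90625 + 3 = 45.90625.
New quantity: Q = 695.25 − 8.5(45.90625) = 305.046875.
Revenue = 3 × 305.046875 = 915.140625.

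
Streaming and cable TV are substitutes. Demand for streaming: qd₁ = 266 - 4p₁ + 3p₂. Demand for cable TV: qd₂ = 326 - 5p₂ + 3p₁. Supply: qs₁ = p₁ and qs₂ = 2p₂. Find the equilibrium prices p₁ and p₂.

p₁ = 1420/13, p₂ = 1214/13

Market 1: 266 - 4p₁ + 3p₂ = p₁ → 5p₁ - 3p₂ = 266.
Market 2: 7p₂ - 3p₁ = 326.
Eliminating p₂: 7×(1) + 3×(2) gives 26p₁ = 2840, so p₁ = 1420/13.
Back-substitute into (2): p₂ = (326 + 3×1420/13) / 7 = 1214/13.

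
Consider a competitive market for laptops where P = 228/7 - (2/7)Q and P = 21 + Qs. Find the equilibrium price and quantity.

P* = 30, Q* = 9

Set the two price expressions equal: 228/7 - (2/7)Q = 21 + Q.
81/7 = (9/7)Q, so Q* = 9.
P* = 228/7 − (2/7)(9) = 30.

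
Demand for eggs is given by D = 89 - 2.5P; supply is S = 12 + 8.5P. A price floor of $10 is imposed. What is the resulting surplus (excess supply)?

Equilibrium price would be P* = 7, so the floor at 10 binds.
At P = 10: D = 64, S = 97.
Surplus = 97 − 64 = 33.

Surplus = 33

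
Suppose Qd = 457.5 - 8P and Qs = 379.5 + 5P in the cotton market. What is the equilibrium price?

P* = 6

Set Qd = Qs: 457.5 - 8P = 379.5 + 5P.
78 = 13P, so P* = 6.
Q* = 457.5 − 8(6) = 409.5.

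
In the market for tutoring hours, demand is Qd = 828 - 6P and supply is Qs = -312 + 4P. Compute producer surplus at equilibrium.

Producer surplus = 2592

Equilibrium: 828 - 6P = -312 + 4P gives P* = 114, Q* = 144.
Supply starts at P = 78 (where Qs = 0).
PS = ½(114 − 78)(144) = 2592.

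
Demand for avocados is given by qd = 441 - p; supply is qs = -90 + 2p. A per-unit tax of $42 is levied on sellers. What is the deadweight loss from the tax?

Pre-tax equilibrium: p* = 177, q* = 264.
Tax on sellers shifts supply to qs = -90 + 2(p − 42) = -174 + 2p.
441 - p = -174 + 2p gives buyer price pb = 205; sellers receive ps = 205 − 42 = 163.
New quantity: q = 441 − 1(205) = 236.
DWL = ½ × 42 × (264 − 236) = 588.

Deadweight loss = 588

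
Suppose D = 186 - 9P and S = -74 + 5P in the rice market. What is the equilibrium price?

Set D = S: 186 - 9P = -74 + 5P.
260 = 14P, so P* = 130/7.
Q* = 186 − 9(130/7) = 132/7.

P* = 130/7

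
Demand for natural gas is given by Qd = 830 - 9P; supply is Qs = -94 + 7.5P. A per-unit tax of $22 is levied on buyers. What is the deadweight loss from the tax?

Pre-tax equilibrium: P* = 56, Q* = 326.
Tax on buyers shifts demand to Qd = 830 − 9(P + 22) = 632 - 9P.
632 - 9P = -94 + 7.5P gives seller price Ps = 44; buyers pay Pb = 44 + 22 = 66.
New quantity: Q = 830 − 9(66) = 236.
DWL = ½ × 22 × (326 − 236) = 990.

Deadweight loss = 990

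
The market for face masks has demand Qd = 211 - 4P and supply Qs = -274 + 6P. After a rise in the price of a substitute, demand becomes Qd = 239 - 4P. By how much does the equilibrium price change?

ΔP = 2.8

Original equilibrium: P* = 48.5, Q* = 17.
New equilibrium: 239 - 4P = -274 + 6P, so 513 = 10P and P' = 51.3; Q' = 239 − 4(51.3) = 33.8.
Change in price: 51.3 − 48.5 = 2.8.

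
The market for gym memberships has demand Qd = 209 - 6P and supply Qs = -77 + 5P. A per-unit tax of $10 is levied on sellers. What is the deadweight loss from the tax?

Deadweight loss = 1500/11

Pre-tax equilibrium: P* = 26, Q* = 53.
Tax on sellers shifts supply to Qs = -77 + 5(P − 10) = -127 + 5P.
209 - 6P = -127 + 5P gives buyer price Pb = 336/11; sellers receive Ps = 336/11 − 10 = 226/11.
New quantity: Q = 209 − 6(336/11) = 283/11.
DWL = ½ × 10 × (53 − 283/11) = 1500/11.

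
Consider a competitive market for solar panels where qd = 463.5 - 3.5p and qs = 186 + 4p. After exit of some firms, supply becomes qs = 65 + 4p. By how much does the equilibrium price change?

Original equilibrium: p* = 37, q* = 334.
New equilibrium: 463.5 - 3.5p = 65 + 4p, so 398.5 = 7.5p and p' = 797/15; q' = 463.5 − 3.5(797/15) = 4163/15.
Change in price: 797/15 − 37 = 242/15.

Δp = 242/15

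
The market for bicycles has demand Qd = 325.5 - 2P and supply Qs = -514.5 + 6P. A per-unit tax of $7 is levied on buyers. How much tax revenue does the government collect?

Pre-tax equilibrium: P* = 105, Q* = 115.5.
Tax on buyers shifts demand to Qd = 325.5 − 2(P + 7) = 311.5 - 2P.
311.5 - 2P = -514.5 + 6P gives seller price Ps = 103.25; buyers pay Pb = 103.25 + 7 = 110.25.
New quantity: Q = 325.5 − 2(110.25) = 105.
Revenue = 7 × 105 = 735.

Tax revenue = 735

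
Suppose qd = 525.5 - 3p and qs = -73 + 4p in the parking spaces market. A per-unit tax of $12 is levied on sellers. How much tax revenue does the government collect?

Tax revenue = 20868/7

Pre-tax equilibrium: p* = 85.5, q* = 269.
Tax on sellers shifts supply to qs = -73 + 4(p − 12) = -121 + 4p.
525.5 - 3p = -121 + 4p gives buyer price pb = 1293/14; sellers receive ps = 1293/14 − 12 = 1125/14.
New quantity: q = 525.5 − 3(1293/14) = 1739/7.
Revenue = 12 × 1739/7 = 20868/7.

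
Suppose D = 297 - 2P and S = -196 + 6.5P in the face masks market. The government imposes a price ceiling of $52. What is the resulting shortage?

Equilibrium price would be P* = 58, so the ceiling at 52 binds.
At P = 52: D = 297 − 2(52) = 193, S = -196 + 6.5(52) = 142.
Shortage = 193 − 142 = 51.

Shortage = 51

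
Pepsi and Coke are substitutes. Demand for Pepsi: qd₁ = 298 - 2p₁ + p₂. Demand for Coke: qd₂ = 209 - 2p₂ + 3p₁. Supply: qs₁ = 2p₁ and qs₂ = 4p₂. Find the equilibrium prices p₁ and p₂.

p₁ = 1997/21, p₂ = 1730/21

Market 1: 298 - 2p₁ + p₂ = 2p₁ → 4p₁ - p₂ = 298.
Market 2: 6p₂ - 3p₁ = 209.
Eliminating p₂: 6×(1) + 1×(2) gives 21p₁ = 1997, so p₁ = 1997/21.
Back-substitute into (2): p₂ = (209 + 3×1997/21) / 6 = 1730/21.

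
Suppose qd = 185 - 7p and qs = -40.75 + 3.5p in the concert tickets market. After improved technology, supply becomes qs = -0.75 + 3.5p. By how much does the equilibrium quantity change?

Original equilibrium: p* = 21.5, q* = 34.5.
New equilibrium: 185 - 7p = -0.75 + 3.5p, so 185.75 = 10.5p and p' = 743/42; q' = 185 − 7(743/42) = 367/6.
Change in quantity: 367/6 − 34.5 = 80/3.

Δq = 80/3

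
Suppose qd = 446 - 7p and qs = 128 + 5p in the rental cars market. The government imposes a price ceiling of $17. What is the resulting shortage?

Equilibrium price would be p* = 26.5, so the ceiling at 17 binds.
At p = 17: qd = 446 − 7(17) = 327, qs = 128 + 5(17) = 213.
Shortage = 327 − 213 = 114.

Shortage = 114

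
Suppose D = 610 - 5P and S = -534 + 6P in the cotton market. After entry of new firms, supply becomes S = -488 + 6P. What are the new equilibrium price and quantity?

Original equilibrium: P* = 104, Q* = 90.
New equilibrium: 610 - 5P = -488 + 6P, so 1098 = 11P and P' = 1098/11; Q' = 610 − 5(1098/11) = 1220/11.

P' = 1098/11, Q' = 1220/11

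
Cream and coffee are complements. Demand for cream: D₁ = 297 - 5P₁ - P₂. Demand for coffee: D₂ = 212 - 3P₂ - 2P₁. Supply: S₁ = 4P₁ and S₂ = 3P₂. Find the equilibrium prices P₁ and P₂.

Market 1: 297 - 5P₁ - P₂ = 4P₁ → 9P₁ + P₂ = 297.
Market 2: 6P₂ + 2P₁ = 212.
Eliminating P₂: 6×(1) − 1×(2) gives 52P₁ = 1570, so P₁ = 785/26.
Back-substitute into (2): P₂ = (212 − 2×785/26) / 6 = 657/26.

P₁ = 785/26, P₂ = 657/26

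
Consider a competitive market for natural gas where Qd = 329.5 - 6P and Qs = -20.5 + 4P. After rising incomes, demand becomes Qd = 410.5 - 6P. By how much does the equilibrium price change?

Original equilibrium: P* = 35, Q* = 119.5.
New equilibrium: 410.5 - 6P = -20.5 + 4P, so 431 = 10P and P' = 43.1; Q' = 410.5 − 6(43.1) = 151.9.
Change in price: 43.1 − 35 = 8.1.

ΔP = 8.1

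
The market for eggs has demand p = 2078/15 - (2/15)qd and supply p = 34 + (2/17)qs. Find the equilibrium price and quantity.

Set the two price expressions equal: 2078/15 - (2/15)q = 34 + (2/17)q.
1568/15 = (64/255)q, so q* = 416.5.
p* = 2078/15 − (2/15)(416.5) = 83.

p* = 83, q* = 416.5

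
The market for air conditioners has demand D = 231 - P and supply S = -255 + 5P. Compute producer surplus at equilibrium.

Producer surplus = 2250

Equilibrium: 231 - P = -255 + 5P gives P* = 81, Q* = 150.
Supply starts at P = 51 (where S = 0).
PS = ½(81 − 51)(150) = 2250.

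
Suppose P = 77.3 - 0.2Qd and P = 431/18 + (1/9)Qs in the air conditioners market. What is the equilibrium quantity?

Set the two price expressions equal: 77.3 - 0.2Q = 431/18 + (1/9)Q.
2401/45 = (14/45)Q, so Q* = 171.5.
P* = 77.3 − (0.2)(171.5) = 43.

Q* = 171.5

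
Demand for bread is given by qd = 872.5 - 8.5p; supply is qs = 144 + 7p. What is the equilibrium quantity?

Set qd = qs: 872.5 - 8.5p = 144 + 7p.
728.5 = 15.5p, so p* = 47.
q* = 872.5 − 8.5(47) = 473.

q* = 473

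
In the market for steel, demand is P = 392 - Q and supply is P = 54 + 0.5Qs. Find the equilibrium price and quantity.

Set the two price expressions equal: 392 - Q = 54 + 0.5Q.
338 = 1.5Q, so Q* = 676/3.
P* = 392 − (1)(676/3) = 500/3.

P* = 500/3, Q* = 676/3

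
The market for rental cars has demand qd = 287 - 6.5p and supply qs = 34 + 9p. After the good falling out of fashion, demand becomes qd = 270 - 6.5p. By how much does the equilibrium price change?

Δp = -34/31

Original equilibrium: p* = 506/31, q* = 5608/31.
New equilibrium: 270 - 6.5p = 34 + 9p, so 236 = 15.5p and p' = 472/31; q' = 270 − 6.5(472/31) = 5302/31.
Change in price: 472/31 − 506/31 = -34/31.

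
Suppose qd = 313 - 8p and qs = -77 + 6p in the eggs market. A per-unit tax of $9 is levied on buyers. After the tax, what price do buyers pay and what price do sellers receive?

Buyers pay 222/7, sellers receive 159/7

Pre-tax equilibrium: p* = 195/7, q* = 631/7.
Tax on buyers shifts demand to qd = 313 − 8(p + 9) = 241 - 8p.
241 - 8p = -77 + 6p gives seller price ps = 159/7; buyers pay pb = 159/7 + 9 = 222/7.
New quantity: q = 313 − 8(222/7) = 415/7.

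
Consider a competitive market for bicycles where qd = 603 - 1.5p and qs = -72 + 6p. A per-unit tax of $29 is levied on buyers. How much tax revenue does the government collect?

Tax revenue = 12562.8

Pre-tax equilibrium: p* = 90, q* = 468.
Tax on buyers shifts demand to qd = 603 − 1.5(p + 29) = 559.5 - 1.5p.
559.5 - 1.5p = -72 + 6p gives seller price ps = 84.2; buyers pay pb = 84.2 + 29 = 113.2.
New quantity: q = 603 − 1.5(113.2) = 433.2.
Revenue = 29 × 433.2 = 12562.8.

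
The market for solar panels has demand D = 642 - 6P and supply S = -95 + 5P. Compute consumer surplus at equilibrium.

Equilibrium: 642 - 6P = -95 + 5P gives P* = 67, Q* = 240.
Demand choke price (D = 0): P = 107.
CS = ½(107 − 67)(240) = 4800.

Consumer surplus = 4800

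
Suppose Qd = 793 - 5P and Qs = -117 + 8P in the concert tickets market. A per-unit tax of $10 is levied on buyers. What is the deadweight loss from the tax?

Deadweight loss = 2000/13

Pre-tax equilibrium: P* = 70, Q* = 443.
Tax on buyers shifts demand to Qd = 793 − 5(P + 10) = 743 - 5P.
743 - 5P = -117 + 8P gives seller price Ps = 860/13; buyers pay Pb = 860/13 + 10 = 990/13.
New quantity: Q = 793 − 5(990/13) = 5359/13.
DWL = ½ × 10 × (443 − 5359/13) = 2000/13.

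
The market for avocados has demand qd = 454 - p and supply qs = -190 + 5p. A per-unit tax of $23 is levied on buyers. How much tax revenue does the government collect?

Tax revenue = 7532.5

Pre-tax equilibrium: p* = 322/3, q* = 1040/3.
Tax on buyers shifts demand to qd = 454 − 1(p + 23) = 431 - p.
431 - p = -190 + 5p gives seller price ps = 103.5; buyers pay pb = 103.5 + 23 = 126.5.
New quantity: q = 454 − 1(126.5) = 327.5.
Revenue = 23 × 327.5 = 7532.5.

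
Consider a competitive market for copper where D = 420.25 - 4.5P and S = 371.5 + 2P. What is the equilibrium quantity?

Q* = 386.5

Set D = S: 420.25 - 4.5P = 371.5 + 2P.
48.75 = 6.5P, so P* = 7.5.
Q* = 420.25 − 4.5(7.5) = 386.5.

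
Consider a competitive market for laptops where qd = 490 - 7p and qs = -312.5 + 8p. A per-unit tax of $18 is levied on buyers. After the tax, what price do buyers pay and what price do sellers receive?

Buyers pay $63.1, sellers receive $45.1

Pre-tax equilibrium: p* = 53.5, q* = 115.5.
Tax on buyers shifts demand to qd = 490 − 7(p + 18) = 364 - 7p.
364 - 7p = -312.5 + 8p gives seller price ps = 45.1; buyers pay pb = 45.1 + 18 = 63.1.
New quantity: q = 490 − 7(63.1) = 48.3.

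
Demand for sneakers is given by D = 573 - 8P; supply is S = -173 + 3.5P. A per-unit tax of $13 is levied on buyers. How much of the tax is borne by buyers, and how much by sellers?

Buyers bear 91/23, sellers bear 208/23

Pre-tax equilibrium: P* = 1492/23, Q* = 1243/23.
Tax on buyers shifts demand to D = 573 − 8(P + 13) = 469 - 8P.
469 - 8P = -173 + 3.5P gives seller price Ps = 1284/23; buyers pay Pb = 1284/23 + 13 = 1583/23.
New quantity: Q = 573 − 8(1583/23) = 515/23.
Buyer burden = 1583/23 − 1492/23 = 91/23; seller burden = 1492/23 − 1284/23 = 208/23.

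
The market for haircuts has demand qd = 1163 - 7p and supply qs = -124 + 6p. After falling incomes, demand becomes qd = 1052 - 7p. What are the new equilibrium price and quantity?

p' = 1176/13, q' = 5444/13

Original equilibrium: p* = 99, q* = 470.
New equilibrium: 1052 - 7p = -124 + 6p, so 1176 = 13p and p' = 1176/13; q' = 1052 − 7(1176/13) = 5444/13.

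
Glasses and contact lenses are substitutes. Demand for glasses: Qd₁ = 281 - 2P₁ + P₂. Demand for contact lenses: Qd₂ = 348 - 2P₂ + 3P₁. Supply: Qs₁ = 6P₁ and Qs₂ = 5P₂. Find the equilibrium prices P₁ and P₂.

P₁ = 2315/53, P₂ = 3627/53

Market 1: 281 - 2P₁ + P₂ = 6P₁ → 8P₁ - P₂ = 281.
Market 2: 7P₂ - 3P₁ = 348.
Eliminating P₂: 7×(1) + 1×(2) gives 53P₁ = 2315, so P₁ = 2315/53.
Back-substitute into (2): P₂ = (348 + 3×2315/53) / 7 = 3627/53.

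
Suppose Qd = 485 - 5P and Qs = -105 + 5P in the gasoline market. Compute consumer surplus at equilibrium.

Consumer surplus = 3610

Equilibrium: 485 - 5P = -105 + 5P gives P* = 59, Q* = 190.
Demand choke price (Qd = 0): P = 97.
CS = ½(97 − 59)(190) = 3610.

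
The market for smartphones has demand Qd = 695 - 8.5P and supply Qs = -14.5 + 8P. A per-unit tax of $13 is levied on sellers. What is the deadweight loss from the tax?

Pre-tax equilibrium: P* = 43, Q* = 329.5.
Tax on sellers shifts supply to Qs = -14.5 + 8(P − 13) = -118.5 + 8P.
695 - 8.5P = -118.5 + 8P gives buyer price Pb = 1627/33; sellers receive Ps = 1627/33 − 13 = 1198/33.
New quantity: Q = 695 − 8.5(1627/33) = 18211/66.
DWL = ½ × 13 × (329.5 − 18211/66) = 11492/33.

Deadweight loss = 11492/33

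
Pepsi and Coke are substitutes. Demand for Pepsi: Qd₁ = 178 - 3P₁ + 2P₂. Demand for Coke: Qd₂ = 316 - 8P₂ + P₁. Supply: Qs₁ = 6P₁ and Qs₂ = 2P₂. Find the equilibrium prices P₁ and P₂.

P₁ = 603/22, P₂ = 1511/44

Market 1: 178 - 3P₁ + 2P₂ = 6P₁ → 9P₁ - 2P₂ = 178.
Market 2: 10P₂ - P₁ = 316.
Eliminating P₂: 10×(1) + 2×(2) gives 88P₁ = 2412, so P₁ = 603/22.
Back-substitute into (2): P₂ = (316 + 1×603/22) / 10 = 1511/44.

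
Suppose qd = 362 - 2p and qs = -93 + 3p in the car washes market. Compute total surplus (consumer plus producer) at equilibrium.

Equilibrium: 362 - 2p = -93 + 3p gives p* = 91, q* = 180.
Demand choke price: p = 181; supply starts at p = 31.
CS = ½(181 − 91)(180) = 8100; PS = ½(91 − 31)(180) = 5400.

Total surplus = 13500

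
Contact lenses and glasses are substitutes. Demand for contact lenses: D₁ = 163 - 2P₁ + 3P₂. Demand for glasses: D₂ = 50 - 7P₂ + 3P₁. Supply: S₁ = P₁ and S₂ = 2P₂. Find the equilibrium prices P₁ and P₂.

Market 1: 163 - 2P₁ + 3P₂ = P₁ → 3P₁ - 3P₂ = 163.
Market 2: 9P₂ - 3P₁ = 50.
Eliminating P₂: 9×(1) + 3×(2) gives 18P₁ = 1617, so P₁ = 539/6.
Back-substitute into (2): P₂ = (50 + 3×539/6) / 9 = 35.5.

P₁ = 539/6, P₂ = 35.5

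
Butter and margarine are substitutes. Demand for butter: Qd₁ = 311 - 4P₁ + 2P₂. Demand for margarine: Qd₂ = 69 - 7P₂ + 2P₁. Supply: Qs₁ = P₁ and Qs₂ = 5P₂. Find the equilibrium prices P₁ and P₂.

P₁ = 1935/28, P₂ = 967/56

Market 1: 311 - 4P₁ + 2P₂ = P₁ → 5P₁ - 2P₂ = 311.
Market 2: 12P₂ - 2P₁ = 69.
Eliminating P₂: 12×(1) + 2×(2) gives 56P₁ = 3870, so P₁ = 1935/28.
Back-substitute into (2): P₂ = (69 + 2×1935/28) / 12 = 967/56.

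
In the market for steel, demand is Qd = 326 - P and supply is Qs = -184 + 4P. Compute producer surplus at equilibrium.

Producer surplus = 6272

Equilibrium: 326 - P = -184 + 4P gives P* = 102, Q* = 224.
Supply starts at P = 46 (where Qs = 0).
PS = ½(102 − 46)(224) = 6272.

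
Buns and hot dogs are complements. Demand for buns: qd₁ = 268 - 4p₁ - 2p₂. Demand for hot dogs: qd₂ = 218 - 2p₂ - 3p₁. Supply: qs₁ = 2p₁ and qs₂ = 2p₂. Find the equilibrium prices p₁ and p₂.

Market 1: 268 - 4p₁ - 2p₂ = 2p₁ → 6p₁ + 2p₂ = 268.
Market 2: 4p₂ + 3p₁ = 218.
Eliminating p₂: 4×(1) − 2×(2) gives 18p₁ = 636, so p₁ = 106/3.
Back-substitute into (2): p₂ = (218 − 3×106/3) / 4 = 28.

p₁ = 106/3, p₂ = 28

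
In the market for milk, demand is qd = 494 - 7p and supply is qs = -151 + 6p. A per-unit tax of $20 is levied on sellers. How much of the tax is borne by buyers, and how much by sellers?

Pre-tax equilibrium: p* = 645/13, q* = 1907/13.
Tax on sellers shifts supply to qs = -151 + 6(p − 20) = -271 + 6p.
494 - 7p = -271 + 6p gives buyer price pb = 765/13; sellers receive ps = 765/13 − 20 = 505/13.
New quantity: q = 494 − 7(765/13) = 1067/13.
Buyer burden = 765/13 − 645/13 = 120/13; seller burden = 645/13 − 505/13 = 140/13.

Buyers bear 120/13, sellers bear 140/13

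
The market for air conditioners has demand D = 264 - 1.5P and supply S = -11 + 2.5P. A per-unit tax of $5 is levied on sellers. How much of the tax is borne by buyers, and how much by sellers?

Buyers bear $3.125, sellers bear $1.875

Pre-tax equilibrium: P* = 68.75, Q* = 160.875.
Tax on sellers shifts supply to S = -11 + 2.5(P − 5) = -23.5 + 2.5P.
264 - 1.5P = -23.5 + 2.5P gives buyer price Pb = 71.875; sellers receive Ps = 71.875 − 5 = 66.875.
New quantity: Q = 264 − 1.5(71.875) = 156.1875.
Buyer burden = 71.875 − 68.75 = 3.125; seller burden = 68.75 − 66.875 = 1.875.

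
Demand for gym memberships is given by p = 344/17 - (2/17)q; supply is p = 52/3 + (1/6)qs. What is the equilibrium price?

Set the two price expressions equal: 344/17 - (2/17)q = 52/3 + (1/6)q.
148/51 = (29/102)q, so q* = 296/29.
p* = 344/17 − (2/17)(296/29) = 552/29.

p* = 552/29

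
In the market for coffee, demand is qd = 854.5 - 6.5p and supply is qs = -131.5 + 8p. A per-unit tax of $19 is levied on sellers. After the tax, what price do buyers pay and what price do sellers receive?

Buyers pay 2276/29, sellers receive 1725/29

Pre-tax equilibrium: p* = 68, q* = 412.5.
Tax on sellers shifts supply to qs = -131.5 + 8(p − 19) = -283.5 + 8p.
854.5 - 6.5p = -283.5 + 8p gives buyer price pb = 2276/29; sellers receive ps = 2276/29 − 19 = 1725/29.
New quantity: q = 854.5 − 6.5(2276/29) = 19973/58.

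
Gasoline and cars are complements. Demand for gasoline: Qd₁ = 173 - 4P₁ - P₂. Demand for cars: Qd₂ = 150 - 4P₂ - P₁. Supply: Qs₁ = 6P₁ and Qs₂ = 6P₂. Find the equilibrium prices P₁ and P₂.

P₁ = 1580/99, P₂ = 1327/99

Market 1: 173 - 4P₁ - P₂ = 6P₁ → 10P₁ + P₂ = 173.
Market 2: 10P₂ + P₁ = 150.
Eliminating P₂: 10×(1) − 1×(2) gives 99P₁ = 1580, so P₁ = 1580/99.
Back-substitute into (2): P₂ = (150 − 1×1580/99) / 10 = 1327/99.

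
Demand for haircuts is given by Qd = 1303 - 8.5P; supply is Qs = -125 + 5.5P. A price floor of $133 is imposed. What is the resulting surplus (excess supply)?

Surplus = 434

Equilibrium price would be P* = 102, so the floor at 133 binds.
At P = 133: Qd = 172.5, Qs = 606.5.
Surplus = 606.5 − 172.5 = 434.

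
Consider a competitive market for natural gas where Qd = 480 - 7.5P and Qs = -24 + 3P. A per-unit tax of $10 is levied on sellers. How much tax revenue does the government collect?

Pre-tax equilibrium: P* = 48, Q* = 120.
Tax on sellers shifts supply to Qs = -24 + 3(P − 10) = -54 + 3P.
480 - 7.5P = -54 + 3P gives buyer price Pb = 356/7; sellers receive Ps = 356/7 − 10 = 286/7.
New quantity: Q = 480 − 7.5(356/7) = 690/7.
Revenue = 10 × 690/7 = 6900/7.

Tax revenue = 6900/7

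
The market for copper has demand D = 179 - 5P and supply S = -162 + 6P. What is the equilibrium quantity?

Set D = S: 179 - 5P = -162 + 6P.
341 = 11P, so P* = 31.
Q* = 179 − 5(31) = 24.

Q* = 24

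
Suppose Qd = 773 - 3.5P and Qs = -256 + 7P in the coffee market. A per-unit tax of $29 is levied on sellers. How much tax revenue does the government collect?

Tax revenue = 31523/3

Pre-tax equilibrium: P* = 98, Q* = 430.
Tax on sellers shifts supply to Qs = -256 + 7(P − 29) = -459 + 7P.
773 - 3.5P = -459 + 7P gives buyer price Pb = 352/3; sellers receive Ps = 352/3 − 29 = 265/3.
New quantity: Q = 773 − 3.5(352/3) = 1087/3.
Revenue = 29 × 1087/3 = 31523/3.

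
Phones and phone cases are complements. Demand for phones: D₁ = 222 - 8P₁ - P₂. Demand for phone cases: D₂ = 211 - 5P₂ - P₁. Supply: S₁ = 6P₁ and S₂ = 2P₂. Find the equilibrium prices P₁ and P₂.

P₁ = 1343/97, P₂ = 2732/97

Market 1: 222 - 8P₁ - P₂ = 6P₁ → 14P₁ + P₂ = 222.
Market 2: 7P₂ + P₁ = 211.
Eliminating P₂: 7×(1) − 1×(2) gives 97P₁ = 1343, so P₁ = 1343/97.
Back-substitute into (2): P₂ = (211 − 1×1343/97) / 7 = 2732/97.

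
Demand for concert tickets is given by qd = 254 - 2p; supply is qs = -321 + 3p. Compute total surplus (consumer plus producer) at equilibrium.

Total surplus = 240

Equilibrium: 254 - 2p = -321 + 3p gives p* = 115, q* = 24.
Demand choke price: p = 127; supply starts at p = 107.
CS = ½(127 − 115)(24) = 144; PS = ½(115 − 107)(24) = 96.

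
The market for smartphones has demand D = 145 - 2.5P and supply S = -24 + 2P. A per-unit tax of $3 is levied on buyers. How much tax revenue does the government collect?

Tax revenue = 430/3

Pre-tax equilibrium: P* = 338/9, Q* = 460/9.
Tax on buyers shifts demand to D = 145 − 2.5(P + 3) = 137.5 - 2.5P.
137.5 - 2.5P = -24 + 2P gives seller price Ps = 323/9; buyers pay Pb = 323/9 + 3 = 350/9.
New quantity: Q = 145 − 2.5(350/9) = 430/9.
Revenue = 3 × 430/9 = 430/3.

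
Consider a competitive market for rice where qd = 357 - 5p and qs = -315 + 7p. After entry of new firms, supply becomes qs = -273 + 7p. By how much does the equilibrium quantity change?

Original equilibrium: p* = 56, q* = 77.
New equilibrium: 357 - 5p = -273 + 7p, so 630 = 12p and p' = 52.5; q' = 357 − 5(52.5) = 94.5.
Change in quantity: 94.5 − 77 = 17.5.

Δq = 17.5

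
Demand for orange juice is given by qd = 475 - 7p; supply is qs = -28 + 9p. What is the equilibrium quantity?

Set qd = qs: 475 - 7p = -28 + 9p.
503 = 16p, so p* = 31.4375.
q* = 475 − 7(31.4375) = 254.9375.

q* = 254.9375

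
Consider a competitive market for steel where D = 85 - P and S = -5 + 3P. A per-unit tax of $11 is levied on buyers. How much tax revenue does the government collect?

Pre-tax equilibrium: P* = 22.5, Q* = 62.5.
Tax on buyers shifts demand to D = 85 − 1(P + 11) = 74 - P.
74 - P = -5 + 3P gives seller price Ps = 19.75; buyers pay Pb = 19.75 + 11 = 30.75.
New quantity: Q = 85 − 1(30.75) = 54.25.
Revenue = 11 × 54.25 = 596.75.

Tax revenue = 596.75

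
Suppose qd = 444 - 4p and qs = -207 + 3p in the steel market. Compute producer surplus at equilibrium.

Equilibrium: 444 - 4p = -207 + 3p gives p* = 93, q* = 72.
Supply starts at p = 69 (where qs = 0).
PS = ½(93 − 69)(72) = 864.

Producer surplus = 864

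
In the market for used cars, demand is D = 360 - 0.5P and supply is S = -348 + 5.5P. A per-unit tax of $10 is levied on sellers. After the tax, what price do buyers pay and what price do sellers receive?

Buyers pay 763/6, sellers receive 703/6

Pre-tax equilibrium: P* = 118, Q* = 301.
Tax on sellers shifts supply to S = -348 + 5.5(P − 10) = -403 + 5.5P.
360 - 0.5P = -403 + 5.5P gives buyer price Pb = 763/6; sellers receive Ps = 763/6 − 10 = 703/6.
New quantity: Q = 360 − 0.5(763/6) = 3557/12.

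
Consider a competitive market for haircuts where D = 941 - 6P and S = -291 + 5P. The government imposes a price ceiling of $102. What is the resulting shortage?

Equilibrium price would be P* = 112, so the ceiling at 102 binds.
At P = 102: D = 941 − 6(102) = 329, S = -291 + 5(102) = 219.
Shortage = 329 − 219 = 110.

Shortage = 110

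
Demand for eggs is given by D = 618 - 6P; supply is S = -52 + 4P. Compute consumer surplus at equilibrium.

Equilibrium: 618 - 6P = -52 + 4P gives P* = 67, Q* = 216.
Demand choke price (D = 0): P = 103.
CS = ½(103 − 67)(216) = 3888.

Consumer surplus = 3888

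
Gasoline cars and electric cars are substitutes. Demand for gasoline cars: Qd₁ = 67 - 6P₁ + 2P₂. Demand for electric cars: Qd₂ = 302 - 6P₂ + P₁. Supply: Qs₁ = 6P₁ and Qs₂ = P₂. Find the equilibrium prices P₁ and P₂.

P₁ = 1073/82, P₂ = 3691/82

Market 1: 67 - 6P₁ + 2P₂ = 6P₁ → 12P₁ - 2P₂ = 67.
Market 2: 7P₂ - P₁ = 302.
Eliminating P₂: 7×(1) + 2×(2) gives 82P₁ = 1073, so P₁ = 1073/82.
Back-substitute into (2): P₂ = (302 + 1×1073/82) / 7 = 3691/82.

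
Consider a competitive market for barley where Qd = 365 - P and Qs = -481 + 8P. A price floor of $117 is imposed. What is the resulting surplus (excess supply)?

Equilibrium price would be P* = 94, so the floor at 117 binds.
At P = 117: Qd = 248, Qs = 455.
Surplus = 455 − 248 = 207.

Surplus = 207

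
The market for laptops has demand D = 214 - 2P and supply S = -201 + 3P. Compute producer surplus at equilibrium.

Equilibrium: 214 - 2P = -201 + 3P gives P* = 83, Q* = 48.
Supply starts at P = 67 (where S = 0).
PS = ½(83 − 67)(48) = 384.

Producer surplus = 384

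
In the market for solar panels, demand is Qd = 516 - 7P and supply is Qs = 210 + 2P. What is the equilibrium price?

P* = 34

Set Qd = Qs: 516 - 7P = 210 + 2P.
306 = 9P, so P* = 34.
Q* = 516 − 7(34) = 278.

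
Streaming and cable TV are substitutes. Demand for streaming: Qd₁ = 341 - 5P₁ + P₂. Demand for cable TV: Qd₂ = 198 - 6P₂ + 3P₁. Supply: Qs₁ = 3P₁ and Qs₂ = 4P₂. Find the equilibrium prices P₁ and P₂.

P₁ = 328/7, P₂ = 237/7

Market 1: 341 - 5P₁ + P₂ = 3P₁ → 8P₁ - P₂ = 341.
Market 2: 10P₂ - 3P₁ = 198.
Eliminating P₂: 10×(1) + 1×(2) gives 77P₁ = 3608, so P₁ = 328/7.
Back-substitute into (2): P₂ = (198 + 3×328/7) / 10 = 237/7.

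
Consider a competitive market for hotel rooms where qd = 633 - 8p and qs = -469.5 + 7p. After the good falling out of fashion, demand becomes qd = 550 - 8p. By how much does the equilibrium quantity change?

Δq = -581/15

Original equilibrium: p* = 73.5, q* = 45.
New equilibrium: 550 - 8p = -469.5 + 7p, so 1019.5 = 15p and p' = 2039/30; q' = 550 − 8(2039/30) = 94/15.
Change in quantity: 94/15 − 45 = -581/15.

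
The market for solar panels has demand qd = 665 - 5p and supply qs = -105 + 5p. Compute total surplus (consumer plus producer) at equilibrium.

Total surplus = 15680

Equilibrium: 665 - 5p = -105 + 5p gives p* = 77, q* = 280.
Demand choke price: p = 133; supply starts at p = 21.
CS = ½(133 − 77)(280) = 7840; PS = ½(77 − 21)(280) = 7840.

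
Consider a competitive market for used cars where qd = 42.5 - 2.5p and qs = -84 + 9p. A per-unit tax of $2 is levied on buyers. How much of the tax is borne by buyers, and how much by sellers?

Pre-tax equilibrium: p* = 11, q* = 15.
Tax on buyers shifts demand to qd = 42.5 − 2.5(p + 2) = 37.5 - 2.5p.
37.5 - 2.5p = -84 + 9p gives seller price ps = 243/23; buyers pay pb = 243/23 + 2 = 289/23.
New quantity: q = 42.5 − 2.5(289/23) = 255/23.
Buyer burden = 289/23 − 11 = 36/23; seller burden = 11 − 243/23 = 10/23.

Buyers bear 36/23, sellers bear 10/23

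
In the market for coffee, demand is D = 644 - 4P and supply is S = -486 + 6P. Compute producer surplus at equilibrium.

Equilibrium: 644 - 4P = -486 + 6P gives P* = 113, Q* = 192.
Supply starts at P = 81 (where S = 0).
PS = ½(113 − 81)(192) = 3072.

Producer surplus = 3072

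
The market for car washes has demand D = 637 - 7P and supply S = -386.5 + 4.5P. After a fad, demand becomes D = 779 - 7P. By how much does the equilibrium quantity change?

ΔQ = 1278/23

Original equilibrium: P* = 89, Q* = 14.
New equilibrium: 779 - 7P = -386.5 + 4.5P, so 1165.5 = 11.5P and P' = 2331/23; Q' = 779 − 7(2331/23) = 1600/23.
Change in quantity: 1600/23 − 14 = 1278/23.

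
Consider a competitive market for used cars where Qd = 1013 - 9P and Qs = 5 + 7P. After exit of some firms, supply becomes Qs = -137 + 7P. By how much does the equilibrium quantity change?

ΔQ = -79.875

Original equilibrium: P* = 63, Q* = 446.
New equilibrium: 1013 - 9P = -137 + 7P, so 1150 = 16P and P' = 71.875; Q' = 1013 − 9(71.875) = 366.125.
Change in quantity: 366.125 − 446 = -79.875.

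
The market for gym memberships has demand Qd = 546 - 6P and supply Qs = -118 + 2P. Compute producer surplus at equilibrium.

Equilibrium: 546 - 6P = -118 + 2P gives P* = 83, Q* = 48.
Supply starts at P = 59 (where Qs = 0).
PS = ½(83 − 59)(48) = 576.

Producer surplus = 576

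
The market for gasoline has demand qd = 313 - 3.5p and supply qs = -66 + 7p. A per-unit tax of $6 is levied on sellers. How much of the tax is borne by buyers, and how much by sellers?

Pre-tax equilibrium: p* = 758/21, q* = 560/3.
Tax on sellers shifts supply to qs = -66 + 7(p − 6) = -108 + 7p.
313 - 3.5p = -108 + 7p gives buyer price pb = 842/21; sellers receive ps = 842/21 − 6 = 716/21.
New quantity: q = 313 − 3.5(842/21) = 518/3.
Buyer burden = 842/21 − 758/21 = 4; seller burden = 758/21 − 716/21 = 2.

Buyers bear $4, sellers bear $2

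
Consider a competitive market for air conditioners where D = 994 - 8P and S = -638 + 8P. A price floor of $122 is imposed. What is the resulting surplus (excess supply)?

Surplus = 320

Equilibrium price would be P* = 102, so the floor at 122 binds.
At P = 122: D = 18, S = 338.
Surplus = 338 − 18 = 320.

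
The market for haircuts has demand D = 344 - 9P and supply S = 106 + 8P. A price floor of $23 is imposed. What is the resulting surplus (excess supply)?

Surplus = 153

Equilibrium price would be P* = 14, so the floor at 23 binds.
At P = 23: D = 137, S = 290.
Surplus = 290 − 137 = 153.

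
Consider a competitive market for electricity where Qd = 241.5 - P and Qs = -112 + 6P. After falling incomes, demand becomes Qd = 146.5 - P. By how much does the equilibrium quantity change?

Original equilibrium: P* = 50.5, Q* = 191.
New equilibrium: 146.5 - P = -112 + 6P, so 258.5 = 7P and P' = 517/14; Q' = 146.5 − 1(517/14) = 767/7.
Change in quantity: 767/7 − 191 = -570/7.

ΔQ = -570/7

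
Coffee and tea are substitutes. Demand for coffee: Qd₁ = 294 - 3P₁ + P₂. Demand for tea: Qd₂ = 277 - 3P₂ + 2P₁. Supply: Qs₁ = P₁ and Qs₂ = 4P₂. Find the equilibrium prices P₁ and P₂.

Market 1: 294 - 3P₁ + P₂ = P₁ → 4P₁ - P₂ = 294.
Market 2: 7P₂ - 2P₁ = 277.
Eliminating P₂: 7×(1) + 1×(2) gives 26P₁ = 2335, so P₁ = 2335/26.
Back-substitute into (2): P₂ = (277 + 2×2335/26) / 7 = 848/13.

P₁ = 2335/26, P₂ = 848/13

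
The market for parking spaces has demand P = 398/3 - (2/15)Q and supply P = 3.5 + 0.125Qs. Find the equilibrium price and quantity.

P* = 66, Q* = 500

Set the two price expressions equal: 398/3 - (2/15)Q = 3.5 + 0.125Q.
775/6 = (31/120)Q, so Q* = 500.
P* = 398/3 − (2/15)(500) = 66.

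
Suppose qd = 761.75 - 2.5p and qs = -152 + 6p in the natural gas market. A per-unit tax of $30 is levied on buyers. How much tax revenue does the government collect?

Pre-tax equilibrium: p* = 107.5, q* = 493.
Tax on buyers shifts demand to qd = 761.75 − 2.5(p + 30) = 686.75 - 2.5p.
686.75 - 2.5p = -152 + 6p gives seller price ps = 3355/34; buyers pay pb = 3355/34 + 30 = 4375/34.
New quantity: q = 761.75 − 2.5(4375/34) = 7481/17.
Revenue = 30 × 7481/17 = 224430/17.

Tax revenue = 224430/17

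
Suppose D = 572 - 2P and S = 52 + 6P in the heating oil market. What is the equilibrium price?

P* = 65

Set D = S: 572 - 2P = 52 + 6P.
520 = 8P, so P* = 65.
Q* = 572 − 2(65) = 442.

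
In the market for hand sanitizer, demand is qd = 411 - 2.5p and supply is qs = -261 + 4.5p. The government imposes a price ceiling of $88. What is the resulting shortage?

Shortage = 56

Equilibrium price would be p* = 96, so the ceiling at 88 binds.
At p = 88: qd = 411 − 2.5(88) = 191, qs = -261 + 4.5(88) = 135.
Shortage = 191 − 135 = 56.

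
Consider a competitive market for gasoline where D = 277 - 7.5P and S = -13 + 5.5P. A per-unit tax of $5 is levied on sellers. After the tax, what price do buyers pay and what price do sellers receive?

Buyers pay 635/26, sellers receive 505/26

Pre-tax equilibrium: P* = 290/13, Q* = 1426/13.
Tax on sellers shifts supply to S = -13 + 5.5(P − 5) = -40.5 + 5.5P.
277 - 7.5P = -40.5 + 5.5P gives buyer price Pb = 635/26; sellers receive Ps = 635/26 − 5 = 505/26.
New quantity: Q = 277 − 7.5(635/26) = 4879/52.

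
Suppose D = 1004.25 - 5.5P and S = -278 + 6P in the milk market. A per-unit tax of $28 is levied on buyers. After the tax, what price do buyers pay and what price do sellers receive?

Pre-tax equilibrium: P* = 111.5, Q* = 391.
Tax on buyers shifts demand to D = 1004.25 − 5.5(P + 28) = 850.25 - 5.5P.
850.25 - 5.5P = -278 + 6P gives seller price Ps = 4513/46; buyers pay Pb = 4513/46 + 28 = 5801/46.
New quantity: Q = 1004.25 − 5.5(5801/46) = 7145/23.

Buyers pay 5801/46, sellers receive 4513/46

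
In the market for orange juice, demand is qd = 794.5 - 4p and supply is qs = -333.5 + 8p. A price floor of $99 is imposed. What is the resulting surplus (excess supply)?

Surplus = 60

Equilibrium price would be p* = 94, so the floor at 99 binds.
At p = 99: qd = 398.5, qs = 458.5.
Surplus = 458.5 − 398.5 = 60.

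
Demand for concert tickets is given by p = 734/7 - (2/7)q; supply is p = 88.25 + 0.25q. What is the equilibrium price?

Set the two price expressions equal: 734/7 - (2/7)q = 88.25 + 0.25q.
465/28 = (15/28)q, so q* = 31.
p* = 734/7 − (2/7)(31) = 96.

p* = 96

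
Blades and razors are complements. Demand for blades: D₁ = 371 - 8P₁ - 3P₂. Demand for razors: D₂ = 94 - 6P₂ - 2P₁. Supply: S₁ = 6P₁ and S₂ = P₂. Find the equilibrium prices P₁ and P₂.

Market 1: 371 - 8P₁ - 3P₂ = 6P₁ → 14P₁ + 3P₂ = 371.
Market 2: 7P₂ + 2P₁ = 94.
Eliminating P₂: 7×(1) − 3×(2) gives 92P₁ = 2315, so P₁ = 2315/92.
Back-substitute into (2): P₂ = (94 − 2×2315/92) / 7 = 287/46.

P₁ = 2315/92, P₂ = 287/46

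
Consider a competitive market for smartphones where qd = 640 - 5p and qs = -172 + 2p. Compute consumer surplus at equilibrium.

Equilibrium: 640 - 5p = -172 + 2p gives p* = 116, q* = 60.
Demand choke price (qd = 0): p = 128.
CS = ½(128 − 116)(60) = 360.

Consumer surplus = 360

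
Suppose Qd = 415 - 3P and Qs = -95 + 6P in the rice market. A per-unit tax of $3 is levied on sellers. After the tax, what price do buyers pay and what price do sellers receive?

Buyers pay 176/3, sellers receive 167/3

Pre-tax equilibrium: P* = 170/3, Q* = 245.
Tax on sellers shifts supply to Qs = -95 + 6(P − 3) = -113 + 6P.
415 - 3P = -113 + 6P gives buyer price Pb = 176/3; sellers receive Ps = 176/3 − 3 = 167/3.
New quantity: Q = 415 − 3(176/3) = 239.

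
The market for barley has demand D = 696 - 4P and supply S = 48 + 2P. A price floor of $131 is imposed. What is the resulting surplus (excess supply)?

Surplus = 138

Equilibrium price would be P* = 108, so the floor at 131 binds.
At P = 131: D = 172, S = 310.
Surplus = 310 − 172 = 138.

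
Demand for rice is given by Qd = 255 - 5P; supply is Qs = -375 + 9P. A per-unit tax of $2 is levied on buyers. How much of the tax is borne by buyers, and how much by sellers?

Buyers bear 9/7, sellers bear 5/7

Pre-tax equilibrium: P* = 45, Q* = 30.
Tax on buyers shifts demand to Qd = 255 − 5(P + 2) = 245 - 5P.
245 - 5P = -375 + 9P gives seller price Ps = 310/7; buyers pay Pb = 310/7 + 2 = 324/7.
New quantity: Q = 255 − 5(324/7) = 165/7.
Buyer burden = 324/7 − 45 = 9/7; seller burden = 45 − 310/7 = 5/7.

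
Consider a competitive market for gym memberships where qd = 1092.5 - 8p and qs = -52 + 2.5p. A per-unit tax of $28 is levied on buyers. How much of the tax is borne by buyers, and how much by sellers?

Pre-tax equilibrium: p* = 109, q* = 220.5.
Tax on buyers shifts demand to qd = 1092.5 − 8(p + 28) = 868.5 - 8p.
868.5 - 8p = -52 + 2.5p gives seller price ps = 263/3; buyers pay pb = 263/3 + 28 = 347/3.
New quantity: q = 1092.5 − 8(347/3) = 1003/6.
Buyer burden = 347/3 − 109 = 20/3; seller burden = 109 − 263/3 = 64/3.

Buyers bear 20/3, sellers bear 64/3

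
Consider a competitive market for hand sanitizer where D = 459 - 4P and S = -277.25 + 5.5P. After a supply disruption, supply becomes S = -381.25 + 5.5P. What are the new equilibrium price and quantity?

Original equilibrium: P* = 77.5, Q* = 149.
New equilibrium: 459 - 4P = -381.25 + 5.5P, so 840.25 = 9.5P and P' = 3361/38; Q' = 459 − 4(3361/38) = 1999/19.

P' = 3361/38, Q' = 1999/19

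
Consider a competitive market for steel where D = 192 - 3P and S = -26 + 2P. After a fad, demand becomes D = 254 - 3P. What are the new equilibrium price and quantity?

Original equilibrium: P* = 43.6, Q* = 61.2.
New equilibrium: 254 - 3P = -26 + 2P, so 280 = 5P and P' = 56; Q' = 254 − 3(56) = 86.

P' = 56, Q' = 86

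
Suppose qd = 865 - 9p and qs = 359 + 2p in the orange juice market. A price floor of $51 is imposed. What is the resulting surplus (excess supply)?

Equilibrium price would be p* = 46, so the floor at 51 binds.
At p = 51: qd = 406, qs = 461.
Surplus = 461 − 406 = 55.

Surplus = 55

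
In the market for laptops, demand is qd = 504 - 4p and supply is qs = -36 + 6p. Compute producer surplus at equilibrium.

Producer surplus = 6912

Equilibrium: 504 - 4p = -36 + 6p gives p* = 54, q* = 288.
Supply starts at p = 6 (where qs = 0).
PS = ½(54 − 6)(288) = 6912.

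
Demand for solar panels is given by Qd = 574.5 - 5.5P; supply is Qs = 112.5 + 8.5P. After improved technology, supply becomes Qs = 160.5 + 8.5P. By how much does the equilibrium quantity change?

Original equilibrium: P* = 33, Q* = 393.
New equilibrium: 574.5 - 5.5P = 160.5 + 8.5P, so 414 = 14P and P' = 207/7; Q' = 574.5 − 5.5(207/7) = 2883/7.
Change in quantity: 2883/7 − 393 = 132/7.

ΔQ = 132/7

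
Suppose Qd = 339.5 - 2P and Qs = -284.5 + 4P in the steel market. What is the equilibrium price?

P* = 104

Set Qd = Qs: 339.5 - 2P = -284.5 + 4P.
624 = 6P, so P* = 104.
Q* = 339.5 − 2(104) = 131.5.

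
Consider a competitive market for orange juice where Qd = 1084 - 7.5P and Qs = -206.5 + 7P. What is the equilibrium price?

P* = 89

Set Qd = Qs: 1084 - 7.5P = -206.5 + 7P.
1290.5 = 14.5P, so P* = 89.
Q* = 1084 − 7.5(89) = 416.5.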